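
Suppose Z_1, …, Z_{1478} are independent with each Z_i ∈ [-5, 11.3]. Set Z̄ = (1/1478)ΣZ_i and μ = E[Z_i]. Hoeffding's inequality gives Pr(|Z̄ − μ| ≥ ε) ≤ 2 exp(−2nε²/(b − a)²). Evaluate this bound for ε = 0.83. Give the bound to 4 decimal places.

Exponent: 2nε²/(b − a)² = 2·1478·0.83² / 16.3² = 7.66453.
Bound = 2·exp(−7.66453) = 0.00094.

0.0009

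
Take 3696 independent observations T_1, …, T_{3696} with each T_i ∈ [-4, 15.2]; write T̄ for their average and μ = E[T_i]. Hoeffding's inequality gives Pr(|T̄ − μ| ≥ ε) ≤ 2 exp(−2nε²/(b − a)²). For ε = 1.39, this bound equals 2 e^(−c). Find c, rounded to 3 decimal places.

c = 2nε²/(b − a)² = 2·3696·1.39² / 19.2² = 38.7426.

38.743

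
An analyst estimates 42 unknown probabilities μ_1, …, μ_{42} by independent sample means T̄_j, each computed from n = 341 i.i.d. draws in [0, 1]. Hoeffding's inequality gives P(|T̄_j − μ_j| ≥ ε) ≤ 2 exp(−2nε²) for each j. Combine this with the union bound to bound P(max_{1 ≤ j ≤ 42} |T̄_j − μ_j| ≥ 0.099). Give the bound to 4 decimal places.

Per-experiment Hoeffding bound: 2·exp(−2·341·0.099²) = 2·exp(−6.68428) = 0.0025008.
Union bound over 42 events: 42·0.0025008 = 0.10503.

0.1050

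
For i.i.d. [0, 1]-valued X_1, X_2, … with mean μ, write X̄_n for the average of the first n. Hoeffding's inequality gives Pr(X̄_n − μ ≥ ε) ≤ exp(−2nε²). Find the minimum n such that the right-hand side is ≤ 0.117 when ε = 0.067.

Require exp(−2nε²) ≤ 0.117, i.e. 2nε² ≥ ln(1/0.117) = 2.145581.
So n ≥ 2.145581 / (2·0.067²) = 238.982.
The smallest integer n is 239.

239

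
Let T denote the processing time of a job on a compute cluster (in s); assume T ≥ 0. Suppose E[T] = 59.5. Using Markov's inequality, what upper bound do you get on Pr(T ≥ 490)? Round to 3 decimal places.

Markov's inequality: for a non-negative random variable, Pr(T ≥ a) ≤ E[T]/a.
Here E[T] = 59.5 and a = 490, so the bound is 59.5/490 = 0.1214.

0.121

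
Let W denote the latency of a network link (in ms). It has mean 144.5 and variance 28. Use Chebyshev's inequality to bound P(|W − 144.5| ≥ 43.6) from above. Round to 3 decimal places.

Chebyshev: P(|W − μ| ≥ t) ≤ Var(W)/t².
Bound = 28 / 1900.96 = 0.0147.

0.015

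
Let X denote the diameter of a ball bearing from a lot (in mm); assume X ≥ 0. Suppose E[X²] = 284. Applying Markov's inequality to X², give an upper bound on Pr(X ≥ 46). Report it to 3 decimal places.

Since X ≥ 0, the event {X ≥ 46} is the same as {X² ≥ 2116}.
Markov's inequality applied to X² gives Pr(X² ≥ 2116) ≤ E[X²]/2116 = 284/2116 = 0.1342.

0.134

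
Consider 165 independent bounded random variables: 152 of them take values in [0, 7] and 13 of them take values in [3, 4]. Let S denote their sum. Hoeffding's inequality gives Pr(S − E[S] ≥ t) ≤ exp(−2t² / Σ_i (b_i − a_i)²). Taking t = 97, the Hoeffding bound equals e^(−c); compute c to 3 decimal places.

2.522

Σ(b_i − a_i)² = 152·7² + 13·1² = 7461.
c = 2t² / 7461 = 2·97² / 7461 = 2.5222.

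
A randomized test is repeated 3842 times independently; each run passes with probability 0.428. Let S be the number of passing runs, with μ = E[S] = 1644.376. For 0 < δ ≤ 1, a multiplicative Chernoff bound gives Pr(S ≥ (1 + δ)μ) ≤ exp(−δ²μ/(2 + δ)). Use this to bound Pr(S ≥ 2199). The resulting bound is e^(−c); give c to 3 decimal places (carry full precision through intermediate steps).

80.036

Write 2199 = (1 + δ)μ, so δ = 2199/1644.376 − 1 = 0.3372854…
Then the exponent is δ²μ/(2 + δ) = (2199 − μ)² / (μ·(2 + δ)) = 80.035828.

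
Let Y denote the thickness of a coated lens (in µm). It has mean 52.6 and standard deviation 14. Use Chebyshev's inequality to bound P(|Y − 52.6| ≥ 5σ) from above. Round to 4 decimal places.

Chebyshev: P(|Y − μ| ≥ t) ≤ Var(Y)/t².
Var(Y) = σ² = 14² = 196.
t = 5·14 = 70.
Bound = 196 / 4900 = 0.0400.

0.0400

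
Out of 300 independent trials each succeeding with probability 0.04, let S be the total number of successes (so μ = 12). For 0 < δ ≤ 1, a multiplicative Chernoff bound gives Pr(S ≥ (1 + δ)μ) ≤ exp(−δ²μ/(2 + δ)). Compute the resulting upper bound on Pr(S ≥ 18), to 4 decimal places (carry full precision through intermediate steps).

0.3012

Write 18 = (1 + δ)μ, so δ = 18/12 − 1 = 0.5…
Then the exponent is δ²μ/(2 + δ) = (18 − μ)² / (μ·(2 + δ)) = 1.200000.
Bound = exp(−1.200000) = 0.30119.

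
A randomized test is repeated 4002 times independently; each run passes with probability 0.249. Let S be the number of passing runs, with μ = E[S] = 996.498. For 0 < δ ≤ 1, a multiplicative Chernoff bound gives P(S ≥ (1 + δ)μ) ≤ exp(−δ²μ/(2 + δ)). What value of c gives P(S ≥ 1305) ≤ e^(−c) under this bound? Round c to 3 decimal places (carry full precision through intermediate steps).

Write 1305 = (1 + δ)μ, so δ = 1305/996.498 − 1 = 0.3095862…
Then the exponent is δ²μ/(2 + δ) = (1305 − μ)² / (μ·(2 + δ)) = 41.352842.

41.353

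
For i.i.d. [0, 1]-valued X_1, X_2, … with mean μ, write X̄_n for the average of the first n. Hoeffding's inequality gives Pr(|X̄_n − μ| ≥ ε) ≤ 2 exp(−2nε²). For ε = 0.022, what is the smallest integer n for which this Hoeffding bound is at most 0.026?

Require 2·exp(−2nε²) ≤ 0.026, i.e. 2nε² ≥ ln(2/0.026) = 4.342806.
So n ≥ 4.342806 / (2·0.022²) = 4486.370.
The smallest integer n is 4487.

4487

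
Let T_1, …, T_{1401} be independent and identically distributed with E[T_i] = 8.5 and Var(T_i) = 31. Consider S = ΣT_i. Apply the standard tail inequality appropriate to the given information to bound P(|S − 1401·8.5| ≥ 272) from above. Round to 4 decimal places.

0.5870

With mean and variance of each term known, Chebyshev's inequality bounds the deviation of the sum (or sample mean).
Var(S) = n·Var(T_i) = 1401·31 = 43431.
Chebyshev: P(|S − 1401·8.5| ≥ 272) ≤ Var(S)/272² = 43431/73984 = 0.5870.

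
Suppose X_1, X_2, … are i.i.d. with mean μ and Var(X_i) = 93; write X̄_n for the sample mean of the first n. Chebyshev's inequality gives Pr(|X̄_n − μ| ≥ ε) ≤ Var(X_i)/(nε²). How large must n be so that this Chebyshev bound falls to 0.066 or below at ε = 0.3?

15657

Require 93/(n·0.3²) ≤ 0.066, i.e. n ≥ 93/(0.066·0.3²) = 15656.566.
The smallest integer n is 15657.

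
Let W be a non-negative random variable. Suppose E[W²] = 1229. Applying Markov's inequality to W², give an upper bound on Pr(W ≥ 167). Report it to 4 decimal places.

Since W ≥ 0, the event {W ≥ 167} is the same as {W² ≥ 27889}.
Markov's inequality applied to W² gives Pr(W² ≥ 27889) ≤ E[W²]/27889 = 1229/27889 = 0.0441.

0.0441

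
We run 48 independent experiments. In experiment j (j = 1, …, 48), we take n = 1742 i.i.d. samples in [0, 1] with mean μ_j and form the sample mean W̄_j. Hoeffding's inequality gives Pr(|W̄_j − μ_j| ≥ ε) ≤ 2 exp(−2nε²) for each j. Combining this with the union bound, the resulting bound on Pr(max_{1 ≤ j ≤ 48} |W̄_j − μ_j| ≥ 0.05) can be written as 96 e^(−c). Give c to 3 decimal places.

Union bound over the 48 events: Pr(max_{1 ≤ j ≤ 48} |W̄_j − μ_j| ≥ 0.05) ≤ 48·2·exp(−2nε²) = 96 exp(−2·1742·0.05²).
So c = 2·1742·0.05² = 8.7100.

8.710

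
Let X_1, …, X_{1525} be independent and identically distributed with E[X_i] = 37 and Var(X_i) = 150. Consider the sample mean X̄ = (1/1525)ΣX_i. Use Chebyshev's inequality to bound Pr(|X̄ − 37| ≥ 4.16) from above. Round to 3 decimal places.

Var(X̄) = Var(X_i)/n = 150/1525 = 0.098361.
Chebyshev: Pr(|X̄ − 37| ≥ 4.16) ≤ Var(X̄)/(4.16)² = 150/(1525·4.16²) = 0.0057.

0.006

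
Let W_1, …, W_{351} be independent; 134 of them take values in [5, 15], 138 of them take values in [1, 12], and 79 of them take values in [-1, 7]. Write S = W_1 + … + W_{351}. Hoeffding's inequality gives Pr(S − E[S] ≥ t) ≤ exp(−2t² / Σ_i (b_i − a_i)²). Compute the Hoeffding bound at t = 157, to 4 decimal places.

Σ(b_i − a_i)² = 134·10² + 138·11² + 79·8² = 35154.
Exponent = 2·157² / 35154 = 1.40234.
Bound = exp(−1.40234) = 0.24602.

0.2460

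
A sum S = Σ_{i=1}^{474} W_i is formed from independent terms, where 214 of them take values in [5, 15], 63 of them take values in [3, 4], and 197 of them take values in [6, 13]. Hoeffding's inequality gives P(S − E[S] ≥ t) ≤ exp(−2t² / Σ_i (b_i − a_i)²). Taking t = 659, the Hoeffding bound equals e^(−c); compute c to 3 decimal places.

27.914

Σ(b_i − a_i)² = 214·10² + 63·1² + 197·7² = 31116.
c = 2t² / 31116 = 2·659² / 31116 = 27.9137.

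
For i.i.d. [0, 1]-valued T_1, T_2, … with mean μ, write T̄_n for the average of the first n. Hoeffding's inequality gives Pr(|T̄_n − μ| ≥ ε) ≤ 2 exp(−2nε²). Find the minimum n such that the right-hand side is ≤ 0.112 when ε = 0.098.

151

Require 2·exp(−2nε²) ≤ 0.112, i.e. 2nε² ≥ ln(2/0.112) = 2.882404.
So n ≥ 2.882404 / (2·0.098²) = 150.063.
The smallest integer n is 151.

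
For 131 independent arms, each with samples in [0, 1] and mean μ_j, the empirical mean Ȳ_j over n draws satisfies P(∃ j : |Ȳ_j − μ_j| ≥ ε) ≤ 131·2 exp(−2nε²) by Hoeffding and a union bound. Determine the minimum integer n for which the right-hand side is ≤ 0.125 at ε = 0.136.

Need 2·131·exp(−2nε²) ≤ 0.125, i.e. exp(−2nε²) ≤ 0.125/262.
So 2nε² ≥ ln(262/0.125) = 7.647786.
Hence n ≥ 7.647786/(2·0.136²) = 206.742.
The smallest integer n is 207.

207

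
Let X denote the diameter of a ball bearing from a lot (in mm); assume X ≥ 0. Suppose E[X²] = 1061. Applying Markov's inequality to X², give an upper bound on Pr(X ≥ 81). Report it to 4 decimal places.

Since X ≥ 0, the event {X ≥ 81} is the same as {X² ≥ 6561}.
Markov's inequality applied to X² gives Pr(X² ≥ 6561) ≤ E[X²]/6561 = 1061/6561 = 0.1617.

0.1617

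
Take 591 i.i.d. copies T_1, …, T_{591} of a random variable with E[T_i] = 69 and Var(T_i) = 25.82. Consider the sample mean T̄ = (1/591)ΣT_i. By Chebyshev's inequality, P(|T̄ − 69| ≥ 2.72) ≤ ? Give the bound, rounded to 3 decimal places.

Var(T̄) = Var(T_i)/n = 25.82/591 = 0.043689.
Chebyshev: P(|T̄ − 69| ≥ 2.72) ≤ Var(T̄)/(2.72)² = 25.82/(591·2.72²) = 0.0059.

0.006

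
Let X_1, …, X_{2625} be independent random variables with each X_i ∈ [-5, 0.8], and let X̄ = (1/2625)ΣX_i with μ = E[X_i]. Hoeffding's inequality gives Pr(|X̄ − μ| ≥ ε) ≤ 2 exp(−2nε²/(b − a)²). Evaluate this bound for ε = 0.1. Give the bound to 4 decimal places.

Exponent: 2nε²/(b − a)² = 2·2625·0.1² / 5.8² = 1.56064.
Bound = 2·exp(−1.56064) = 0.42000.

0.4200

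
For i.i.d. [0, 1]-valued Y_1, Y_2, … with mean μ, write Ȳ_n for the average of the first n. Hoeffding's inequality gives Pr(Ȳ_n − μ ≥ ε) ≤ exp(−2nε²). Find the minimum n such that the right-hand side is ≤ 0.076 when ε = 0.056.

Require exp(−2nε²) ≤ 0.076, i.e. 2nε² ≥ ln(1/0.076) = 2.577022.
So n ≥ 2.577022 / (2·0.056²) = 410.877.
The smallest integer n is 411.

411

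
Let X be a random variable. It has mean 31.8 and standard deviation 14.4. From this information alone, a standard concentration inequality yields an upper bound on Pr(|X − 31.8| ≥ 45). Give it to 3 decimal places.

0.102

Mean and variance are known, so Chebyshev's inequality applies.
Chebyshev: Pr(|X − μ| ≥ t) ≤ Var(X)/t².
Var(X) = σ² = 14.4² = 207.36.
Bound = 207.36 / 2025 = 0.1024.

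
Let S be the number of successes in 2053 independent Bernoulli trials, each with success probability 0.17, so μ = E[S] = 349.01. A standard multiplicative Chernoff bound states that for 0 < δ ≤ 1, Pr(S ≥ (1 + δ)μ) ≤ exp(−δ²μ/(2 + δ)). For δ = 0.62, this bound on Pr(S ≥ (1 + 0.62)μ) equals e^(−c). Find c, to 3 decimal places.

51.206

c = δ²μ/(2 + δ) = 0.62²·349.01/(2 + 0.62) = 51.2059.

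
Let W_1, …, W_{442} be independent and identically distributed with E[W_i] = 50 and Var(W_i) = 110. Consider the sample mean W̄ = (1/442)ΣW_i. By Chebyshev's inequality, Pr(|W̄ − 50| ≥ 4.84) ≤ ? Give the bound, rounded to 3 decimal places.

0.011

Var(W̄) = Var(W_i)/n = 110/442 = 0.24887.
Chebyshev: Pr(|W̄ − 50| ≥ 4.84) ≤ Var(W̄)/(4.84)² = 110/(442·4.84²) = 0.0106.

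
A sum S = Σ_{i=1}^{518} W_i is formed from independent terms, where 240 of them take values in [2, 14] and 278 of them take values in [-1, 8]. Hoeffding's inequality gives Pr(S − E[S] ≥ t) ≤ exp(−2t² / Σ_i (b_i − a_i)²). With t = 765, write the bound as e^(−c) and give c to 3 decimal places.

Σ(b_i − a_i)² = 240·12² + 278·9² = 57078.
c = 2t² / 57078 = 2·765² / 57078 = 20.5061.

20.506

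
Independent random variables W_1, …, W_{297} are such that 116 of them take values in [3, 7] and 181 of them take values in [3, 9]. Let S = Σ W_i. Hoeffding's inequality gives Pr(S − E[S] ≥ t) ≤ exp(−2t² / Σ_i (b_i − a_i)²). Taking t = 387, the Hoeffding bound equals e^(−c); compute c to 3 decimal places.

35.779

Σ(b_i − a_i)² = 116·4² + 181·6² = 8372.
c = 2t² / 8372 = 2·387² / 8372 = 35.7785.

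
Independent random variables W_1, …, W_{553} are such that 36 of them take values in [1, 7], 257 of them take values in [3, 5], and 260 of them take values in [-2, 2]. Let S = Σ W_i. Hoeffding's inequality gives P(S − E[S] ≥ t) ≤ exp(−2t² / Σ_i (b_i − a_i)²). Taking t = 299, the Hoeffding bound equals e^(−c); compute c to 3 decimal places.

27.576

Σ(b_i − a_i)² = 36·6² + 257·2² + 260·4² = 6484.
c = 2t² / 6484 = 2·299² / 6484 = 27.5759.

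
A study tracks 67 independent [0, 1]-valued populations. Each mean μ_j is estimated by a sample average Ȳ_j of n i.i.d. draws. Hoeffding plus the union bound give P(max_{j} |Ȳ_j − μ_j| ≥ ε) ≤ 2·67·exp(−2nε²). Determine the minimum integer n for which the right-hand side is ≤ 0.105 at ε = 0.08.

Need 2·67·exp(−2nε²) ≤ 0.105, i.e. exp(−2nε²) ≤ 0.105/134.
So 2nε² ≥ ln(134/0.105) = 7.151635.
Hence n ≥ 7.151635/(2·0.08²) = 558.721.
The smallest integer n is 559.

559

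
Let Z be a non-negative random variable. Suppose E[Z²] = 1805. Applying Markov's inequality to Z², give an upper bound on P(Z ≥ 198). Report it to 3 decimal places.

Since Z ≥ 0, the event {Z ≥ 198} is the same as {Z² ≥ 39204}.
Markov's inequality applied to Z² gives P(Z² ≥ 39204) ≤ E[Z²]/39204 = 1805/39204 = 0.0460.

0.046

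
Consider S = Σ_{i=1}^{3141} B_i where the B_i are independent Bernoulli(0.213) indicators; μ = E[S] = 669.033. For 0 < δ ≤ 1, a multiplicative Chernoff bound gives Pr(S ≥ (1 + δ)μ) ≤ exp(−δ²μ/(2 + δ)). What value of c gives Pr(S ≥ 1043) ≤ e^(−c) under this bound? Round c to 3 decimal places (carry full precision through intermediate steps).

81.687

Write 1043 = (1 + δ)μ, so δ = 1043/669.033 − 1 = 0.5589664…
Then the exponent is δ²μ/(2 + δ) = (1043 − μ)² / (μ·(2 + δ)) = 81.687279.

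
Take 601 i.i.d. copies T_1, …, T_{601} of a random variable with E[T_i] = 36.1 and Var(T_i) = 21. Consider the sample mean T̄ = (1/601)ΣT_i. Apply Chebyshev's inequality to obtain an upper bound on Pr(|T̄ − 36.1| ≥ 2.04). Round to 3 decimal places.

Var(T̄) = Var(T_i)/n = 21/601 = 0.034942.
Chebyshev: Pr(|T̄ − 36.1| ≥ 2.04) ≤ Var(T̄)/(2.04)² = 21/(601·2.04²) = 0.0084.

0.008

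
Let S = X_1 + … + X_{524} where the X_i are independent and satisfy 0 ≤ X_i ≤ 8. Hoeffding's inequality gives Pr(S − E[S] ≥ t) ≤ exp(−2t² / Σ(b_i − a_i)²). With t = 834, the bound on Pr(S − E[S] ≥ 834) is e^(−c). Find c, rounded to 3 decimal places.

Σ(b_i − a_i)² = 524·(8)² = 33536.
c = 2t²/33536 = 2·834²/33536 = 41.4812.

41.481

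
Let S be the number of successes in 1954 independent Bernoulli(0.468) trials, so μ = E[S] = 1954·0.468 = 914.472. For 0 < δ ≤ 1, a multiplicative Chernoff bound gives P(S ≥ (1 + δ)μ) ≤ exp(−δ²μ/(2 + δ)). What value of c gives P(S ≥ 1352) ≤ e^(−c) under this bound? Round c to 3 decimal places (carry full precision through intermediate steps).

Write 1352 = (1 + δ)μ, so δ = 1352/914.472 − 1 = 0.4784488…
Then the exponent is δ²μ/(2 + δ) = (1352 − μ)² / (μ·(2 + δ)) = 84.461997.

84.462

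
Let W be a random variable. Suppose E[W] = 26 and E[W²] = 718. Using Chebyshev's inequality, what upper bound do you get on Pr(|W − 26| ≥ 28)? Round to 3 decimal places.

Var(W) = E[W²] − (E[W])² = 718 − 676 = 42.
Chebyshev's inequality: Pr(|W − μ| ≥ t) ≤ Var(W)/t² = 42/784 = 0.0536.

0.054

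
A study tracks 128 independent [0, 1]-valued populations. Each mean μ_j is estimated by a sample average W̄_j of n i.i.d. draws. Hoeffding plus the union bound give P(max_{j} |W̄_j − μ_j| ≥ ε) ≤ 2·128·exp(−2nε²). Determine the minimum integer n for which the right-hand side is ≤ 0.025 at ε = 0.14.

Need 2·128·exp(−2nε²) ≤ 0.025, i.e. exp(−2nε²) ≤ 0.025/256.
So 2nε² ≥ ln(256/0.025) = 9.234057.
Hence n ≥ 9.234057/(2·0.14²) = 235.563.
The smallest integer n is 236.

236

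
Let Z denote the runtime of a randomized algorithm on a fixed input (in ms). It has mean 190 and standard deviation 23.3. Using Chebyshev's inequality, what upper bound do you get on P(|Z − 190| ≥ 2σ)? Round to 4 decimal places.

0.2500

Chebyshev: P(|Z − μ| ≥ t) ≤ Var(Z)/t².
Var(Z) = σ² = 23.3² = 542.89.
t = 2·23.3 = 46.6.
Bound = 542.89 / 2171.56 = 0.2500.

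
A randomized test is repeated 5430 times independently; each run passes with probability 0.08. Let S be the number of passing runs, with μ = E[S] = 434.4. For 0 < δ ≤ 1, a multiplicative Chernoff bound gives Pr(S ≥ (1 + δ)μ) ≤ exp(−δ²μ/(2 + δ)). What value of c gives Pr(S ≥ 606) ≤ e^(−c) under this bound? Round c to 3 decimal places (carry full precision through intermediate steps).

28.303

Write 606 = (1 + δ)μ, so δ = 606/434.4 − 1 = 0.3950276…
Then the exponent is δ²μ/(2 + δ) = (606 − μ)² / (μ·(2 + δ)) = 28.303114.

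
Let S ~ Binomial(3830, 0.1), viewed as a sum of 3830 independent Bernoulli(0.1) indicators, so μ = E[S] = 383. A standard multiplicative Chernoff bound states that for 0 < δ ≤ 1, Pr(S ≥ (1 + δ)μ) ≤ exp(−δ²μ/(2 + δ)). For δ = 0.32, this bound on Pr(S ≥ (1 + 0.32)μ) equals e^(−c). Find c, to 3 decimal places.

c = δ²μ/(2 + δ) = 0.32²·383/(2 + 0.32) = 16.9048.

16.905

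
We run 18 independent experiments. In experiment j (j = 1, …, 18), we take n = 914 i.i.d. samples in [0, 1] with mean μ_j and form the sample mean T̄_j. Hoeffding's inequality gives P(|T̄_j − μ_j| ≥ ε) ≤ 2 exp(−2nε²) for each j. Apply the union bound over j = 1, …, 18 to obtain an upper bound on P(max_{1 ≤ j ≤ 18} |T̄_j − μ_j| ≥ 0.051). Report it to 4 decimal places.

0.3100

Per-experiment Hoeffding bound: 2·exp(−2·914·0.051²) = 2·exp(−4.75463) = 0.017223.
Union bound over 18 events: 18·0.017223 = 0.31002.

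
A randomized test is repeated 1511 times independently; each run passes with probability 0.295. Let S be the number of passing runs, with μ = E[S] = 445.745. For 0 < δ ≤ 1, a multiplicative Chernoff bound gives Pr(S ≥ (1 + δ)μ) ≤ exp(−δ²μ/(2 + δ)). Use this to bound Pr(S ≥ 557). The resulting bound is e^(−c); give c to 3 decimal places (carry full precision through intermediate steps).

12.344

Write 557 = (1 + δ)μ, so δ = 557/445.745 − 1 = 0.2495934…
Then the exponent is δ²μ/(2 + δ) = (557 − μ)² / (μ·(2 + δ)) = 12.343791.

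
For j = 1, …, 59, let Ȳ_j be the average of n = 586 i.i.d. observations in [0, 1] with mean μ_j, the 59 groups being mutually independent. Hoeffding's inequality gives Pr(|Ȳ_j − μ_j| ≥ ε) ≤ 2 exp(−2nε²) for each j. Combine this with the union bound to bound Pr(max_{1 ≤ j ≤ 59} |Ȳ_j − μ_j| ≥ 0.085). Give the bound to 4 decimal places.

Per-experiment Hoeffding bound: 2·exp(−2·586·0.085²) = 2·exp(−8.46770) = 0.0004203.
Union bound over 59 events: 59·0.0004203 = 0.02480.

0.0248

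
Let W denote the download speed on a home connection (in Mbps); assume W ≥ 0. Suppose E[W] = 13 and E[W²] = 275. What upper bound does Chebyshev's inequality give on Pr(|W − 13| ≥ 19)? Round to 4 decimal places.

0.2936

Var(W) = E[W²] − (E[W])² = 275 − 169 = 106.
Chebyshev's inequality: Pr(|W − μ| ≥ t) ≤ Var(W)/t² = 106/361 = 0.2936.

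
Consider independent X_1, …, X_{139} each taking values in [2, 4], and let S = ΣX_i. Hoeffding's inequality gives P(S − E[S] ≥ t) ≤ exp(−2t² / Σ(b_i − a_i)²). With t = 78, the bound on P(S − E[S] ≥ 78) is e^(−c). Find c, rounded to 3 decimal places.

21.885

Σ(b_i − a_i)² = 139·(2)² = 556.
c = 2t²/556 = 2·78²/556 = 21.8849.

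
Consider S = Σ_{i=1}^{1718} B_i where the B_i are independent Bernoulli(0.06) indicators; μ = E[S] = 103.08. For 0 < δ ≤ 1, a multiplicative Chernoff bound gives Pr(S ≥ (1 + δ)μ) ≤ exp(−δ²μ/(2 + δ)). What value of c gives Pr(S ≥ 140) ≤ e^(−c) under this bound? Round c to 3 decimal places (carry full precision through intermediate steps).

Write 140 = (1 + δ)μ, so δ = 140/103.08 − 1 = 0.3581684…
Then the exponent is δ²μ/(2 + δ) = (140 − μ)² / (μ·(2 + δ)) = 5.607563.

5.608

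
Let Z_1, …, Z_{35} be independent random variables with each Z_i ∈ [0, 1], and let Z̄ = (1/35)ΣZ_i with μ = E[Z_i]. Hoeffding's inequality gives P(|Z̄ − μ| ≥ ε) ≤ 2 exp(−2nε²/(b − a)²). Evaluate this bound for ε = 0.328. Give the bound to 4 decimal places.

Exponent: 2nε²/(b − a)² = 2·35·0.328² / 1² = 7.53088.
Bound = 2·exp(−7.53088) = 0.00107.

0.0011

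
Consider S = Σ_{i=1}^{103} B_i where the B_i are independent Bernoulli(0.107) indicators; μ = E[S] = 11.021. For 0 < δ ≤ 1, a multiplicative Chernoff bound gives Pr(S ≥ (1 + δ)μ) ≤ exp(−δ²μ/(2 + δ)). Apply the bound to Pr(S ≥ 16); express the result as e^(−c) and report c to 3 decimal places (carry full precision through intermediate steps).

0.917

Write 16 = (1 + δ)μ, so δ = 16/11.021 − 1 = 0.4517739…
Then the exponent is δ²μ/(2 + δ) = (16 − μ)² / (μ·(2 + δ)) = 0.917451.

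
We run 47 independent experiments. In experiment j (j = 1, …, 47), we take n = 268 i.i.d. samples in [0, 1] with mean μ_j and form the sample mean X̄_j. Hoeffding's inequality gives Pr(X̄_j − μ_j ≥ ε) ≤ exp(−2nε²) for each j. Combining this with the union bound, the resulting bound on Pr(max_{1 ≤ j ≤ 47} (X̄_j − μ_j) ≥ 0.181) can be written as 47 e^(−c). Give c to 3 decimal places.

17.560

Union bound over the 47 events: Pr(max_{1 ≤ j ≤ 47} (X̄_j − μ_j) ≥ 0.181) ≤ 47·exp(−2nε²) = 47 exp(−2·268·0.181²).
So c = 2·268·0.181² = 17.5599.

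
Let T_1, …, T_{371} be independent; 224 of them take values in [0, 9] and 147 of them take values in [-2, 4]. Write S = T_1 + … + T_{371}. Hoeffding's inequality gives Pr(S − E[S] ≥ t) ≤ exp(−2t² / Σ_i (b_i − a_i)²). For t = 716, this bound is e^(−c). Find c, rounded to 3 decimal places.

43.749

Σ(b_i − a_i)² = 224·9² + 147·6² = 23436.
c = 2t² / 23436 = 2·716² / 23436 = 43.7494.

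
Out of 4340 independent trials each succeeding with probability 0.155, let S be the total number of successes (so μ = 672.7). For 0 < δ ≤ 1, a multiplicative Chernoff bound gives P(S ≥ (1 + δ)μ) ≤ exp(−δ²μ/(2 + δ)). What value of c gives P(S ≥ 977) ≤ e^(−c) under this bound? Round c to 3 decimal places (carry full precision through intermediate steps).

56.131

Write 977 = (1 + δ)μ, so δ = 977/672.7 − 1 = 0.4523562…
Then the exponent is δ²μ/(2 + δ) = (977 − μ)² / (μ·(2 + δ)) = 56.130503.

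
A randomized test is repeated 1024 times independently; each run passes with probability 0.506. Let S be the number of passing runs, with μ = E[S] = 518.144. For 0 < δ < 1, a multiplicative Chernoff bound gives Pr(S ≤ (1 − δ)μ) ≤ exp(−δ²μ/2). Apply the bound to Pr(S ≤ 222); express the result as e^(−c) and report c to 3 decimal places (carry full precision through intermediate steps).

84.630

Write 222 = (1 − δ)μ, so δ = 1 − 222/518.144 = 0.5715477…
Then the exponent is δ²μ/2 = (μ − 222)²/(2μ) = 84.630208.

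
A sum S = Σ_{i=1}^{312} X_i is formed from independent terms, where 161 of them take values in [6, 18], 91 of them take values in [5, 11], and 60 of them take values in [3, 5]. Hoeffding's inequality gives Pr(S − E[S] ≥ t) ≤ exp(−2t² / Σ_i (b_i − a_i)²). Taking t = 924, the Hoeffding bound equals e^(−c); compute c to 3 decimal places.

Σ(b_i − a_i)² = 161·12² + 91·6² + 60·2² = 26700.
c = 2t² / 26700 = 2·924² / 26700 = 63.9533.

63.953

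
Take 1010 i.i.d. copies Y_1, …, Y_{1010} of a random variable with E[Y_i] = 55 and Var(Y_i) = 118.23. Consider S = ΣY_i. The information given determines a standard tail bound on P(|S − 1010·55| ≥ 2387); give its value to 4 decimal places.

With mean and variance of each term known, Chebyshev's inequality bounds the deviation of the sum (or sample mean).
Var(S) = n·Var(Y_i) = 1010·118.23 = 119412.3.
Chebyshev: P(|S − 1010·55| ≥ 2387) ≤ Var(S)/2387² = 119412.3/5697769 = 0.0210.

0.0210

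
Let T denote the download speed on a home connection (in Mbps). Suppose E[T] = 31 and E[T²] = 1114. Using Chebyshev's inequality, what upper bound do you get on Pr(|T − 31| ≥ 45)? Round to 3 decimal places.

0.076

Var(T) = E[T²] − (E[T])² = 1114 − 961 = 153.
Chebyshev's inequality: Pr(|T − μ| ≥ t) ≤ Var(T)/t² = 153/2025 = 0.0756.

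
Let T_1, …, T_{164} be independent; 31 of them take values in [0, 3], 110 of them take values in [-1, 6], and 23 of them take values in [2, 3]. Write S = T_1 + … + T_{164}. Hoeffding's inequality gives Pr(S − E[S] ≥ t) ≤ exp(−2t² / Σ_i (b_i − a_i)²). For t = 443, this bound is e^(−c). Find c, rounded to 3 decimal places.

Σ(b_i − a_i)² = 31·3² + 110·7² + 23·1² = 5692.
c = 2t² / 5692 = 2·443² / 5692 = 68.9561.

68.956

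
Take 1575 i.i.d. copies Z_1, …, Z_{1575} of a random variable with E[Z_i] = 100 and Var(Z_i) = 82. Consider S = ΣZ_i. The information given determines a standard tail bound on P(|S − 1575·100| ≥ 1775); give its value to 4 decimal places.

0.0410

With mean and variance of each term known, Chebyshev's inequality bounds the deviation of the sum (or sample mean).
Var(S) = n·Var(Z_i) = 1575·82 = 129150.
Chebyshev: P(|S − 1575·100| ≥ 1775) ≤ Var(S)/1775² = 129150/3150625 = 0.0410.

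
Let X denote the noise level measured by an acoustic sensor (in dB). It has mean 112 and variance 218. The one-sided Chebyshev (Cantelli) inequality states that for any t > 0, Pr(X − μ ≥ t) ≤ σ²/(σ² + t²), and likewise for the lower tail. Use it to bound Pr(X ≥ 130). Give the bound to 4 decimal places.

Here σ² = 218 and t = 18, so σ² + t² = 542.
Cantelli's bound: 218/542 = 0.4022.

0.4022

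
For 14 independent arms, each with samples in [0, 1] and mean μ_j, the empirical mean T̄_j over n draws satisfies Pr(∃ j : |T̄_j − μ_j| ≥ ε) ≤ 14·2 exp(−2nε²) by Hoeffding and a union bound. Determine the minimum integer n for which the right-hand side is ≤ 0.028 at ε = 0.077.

583

Need 2·14·exp(−2nε²) ≤ 0.028, i.e. exp(−2nε²) ≤ 0.028/28.
So 2nε² ≥ ln(28/0.028) = 6.907755.
Hence n ≥ 6.907755/(2·0.077²) = 582.540.
The smallest integer n is 583.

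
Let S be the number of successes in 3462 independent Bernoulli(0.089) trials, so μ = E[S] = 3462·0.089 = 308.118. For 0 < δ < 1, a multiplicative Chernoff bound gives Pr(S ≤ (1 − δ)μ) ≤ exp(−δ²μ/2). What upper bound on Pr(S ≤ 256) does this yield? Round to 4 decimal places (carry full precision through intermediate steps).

Write 256 = (1 − δ)μ, so δ = 1 − 256/308.118 = 0.1691495…
Then the exponent is δ²μ/2 = (μ − 256)²/(2μ) = 4.407866.
Bound = exp(−4.407866) = 0.01218.

0.0122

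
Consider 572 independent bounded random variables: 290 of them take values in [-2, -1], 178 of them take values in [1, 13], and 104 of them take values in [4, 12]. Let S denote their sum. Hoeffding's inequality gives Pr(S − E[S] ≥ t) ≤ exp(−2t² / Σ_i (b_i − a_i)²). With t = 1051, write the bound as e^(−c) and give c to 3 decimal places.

Σ(b_i − a_i)² = 290·1² + 178·12² + 104·8² = 32578.
c = 2t² / 32578 = 2·1051² / 32578 = 67.8127.

67.813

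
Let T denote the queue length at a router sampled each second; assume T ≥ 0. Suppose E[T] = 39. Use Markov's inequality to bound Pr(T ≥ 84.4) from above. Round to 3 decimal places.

0.462

Markov's inequality: for a non-negative random variable, Pr(T ≥ a) ≤ E[T]/a.
Here E[T] = 39 and a = 84.4, so the bound is 39/84.4 = 0.4621.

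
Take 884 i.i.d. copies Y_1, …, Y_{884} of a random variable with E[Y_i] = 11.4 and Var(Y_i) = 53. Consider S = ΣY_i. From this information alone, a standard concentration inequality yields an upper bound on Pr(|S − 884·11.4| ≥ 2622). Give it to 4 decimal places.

With mean and variance of each term known, Chebyshev's inequality bounds the deviation of the sum (or sample mean).
Var(S) = n·Var(Y_i) = 884·53 = 46852.
Chebyshev: Pr(|S − 884·11.4| ≥ 2622) ≤ Var(S)/2622² = 46852/6874884 = 0.0068.

0.0068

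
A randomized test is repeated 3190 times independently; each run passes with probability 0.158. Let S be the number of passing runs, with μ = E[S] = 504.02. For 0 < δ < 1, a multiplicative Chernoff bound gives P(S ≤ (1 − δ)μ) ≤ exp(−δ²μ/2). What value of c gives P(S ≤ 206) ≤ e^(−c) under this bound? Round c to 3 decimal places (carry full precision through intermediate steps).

Write 206 = (1 − δ)μ, so δ = 1 − 206/504.02 = 0.5912861…
Then the exponent is δ²μ/2 = (μ − 206)²/(2μ) = 88.107536.

88.108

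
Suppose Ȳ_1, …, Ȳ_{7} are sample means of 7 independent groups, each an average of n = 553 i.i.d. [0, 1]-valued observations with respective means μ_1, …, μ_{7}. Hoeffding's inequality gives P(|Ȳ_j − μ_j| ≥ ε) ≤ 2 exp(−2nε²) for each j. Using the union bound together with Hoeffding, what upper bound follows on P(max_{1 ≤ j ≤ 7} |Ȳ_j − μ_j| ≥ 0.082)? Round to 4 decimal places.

0.0082

Per-experiment Hoeffding bound: 2·exp(−2·553·0.082²) = 2·exp(−7.43674) = 0.0011784.
Union bound over 7 events: 7·0.0011784 = 0.00825.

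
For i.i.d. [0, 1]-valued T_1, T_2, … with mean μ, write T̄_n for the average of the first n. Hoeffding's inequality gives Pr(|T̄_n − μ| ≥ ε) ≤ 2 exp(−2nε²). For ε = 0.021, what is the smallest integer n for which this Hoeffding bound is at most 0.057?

4034

Require 2·exp(−2nε²) ≤ 0.057, i.e. 2nε² ≥ ln(2/0.057) = 3.557851.
So n ≥ 3.557851 / (2·0.021²) = 4033.845.
The smallest integer n is 4034.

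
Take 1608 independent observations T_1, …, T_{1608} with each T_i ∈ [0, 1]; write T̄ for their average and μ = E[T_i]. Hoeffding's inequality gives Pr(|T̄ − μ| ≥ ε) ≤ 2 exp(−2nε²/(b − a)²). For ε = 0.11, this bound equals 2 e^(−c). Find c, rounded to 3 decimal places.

38.914

c = 2nε²/(b − a)² = 2·1608·0.11² / 1² = 38.9136.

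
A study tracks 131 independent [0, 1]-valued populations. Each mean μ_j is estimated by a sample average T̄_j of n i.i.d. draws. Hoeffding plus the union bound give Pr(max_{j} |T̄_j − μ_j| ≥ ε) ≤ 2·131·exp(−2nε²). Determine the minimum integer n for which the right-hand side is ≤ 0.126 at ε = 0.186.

111

Need 2·131·exp(−2nε²) ≤ 0.126, i.e. exp(−2nε²) ≤ 0.126/262.
So 2nε² ≥ ln(262/0.126) = 7.639818.
Hence n ≥ 7.639818/(2·0.186²) = 110.415.
The smallest integer n is 111.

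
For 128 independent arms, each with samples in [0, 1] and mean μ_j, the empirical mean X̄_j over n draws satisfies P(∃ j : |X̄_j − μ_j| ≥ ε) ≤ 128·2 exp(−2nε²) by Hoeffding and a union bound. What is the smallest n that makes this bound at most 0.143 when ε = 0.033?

Need 2·128·exp(−2nε²) ≤ 0.143, i.e. exp(−2nε²) ≤ 0.143/256.
So 2nε² ≥ ln(256/0.143) = 7.490088.
Hence n ≥ 7.490088/(2·0.033²) = 3438.975.
The smallest integer n is 3439.

3439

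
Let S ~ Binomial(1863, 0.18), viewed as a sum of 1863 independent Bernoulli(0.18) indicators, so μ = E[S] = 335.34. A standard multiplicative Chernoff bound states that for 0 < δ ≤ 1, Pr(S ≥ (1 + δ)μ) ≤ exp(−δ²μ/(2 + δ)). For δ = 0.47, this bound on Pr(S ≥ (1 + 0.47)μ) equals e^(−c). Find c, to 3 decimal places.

c = δ²μ/(2 + δ) = 0.47²·335.34/(2 + 0.47) = 29.9905.

29.991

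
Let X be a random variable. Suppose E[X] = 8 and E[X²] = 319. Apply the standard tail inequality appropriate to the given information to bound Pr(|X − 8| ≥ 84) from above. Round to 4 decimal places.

The first two moments determine the variance, so Chebyshev's inequality is the sharpest standard bound available.
Var(X) = E[X²] − (E[X])² = 319 − 64 = 255.
Chebyshev's inequality: Pr(|X − μ| ≥ t) ≤ Var(X)/t² = 255/7056 = 0.0361.

0.0361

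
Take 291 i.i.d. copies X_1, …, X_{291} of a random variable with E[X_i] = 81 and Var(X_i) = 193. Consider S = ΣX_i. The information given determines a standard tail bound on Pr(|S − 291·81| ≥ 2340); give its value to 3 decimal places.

With mean and variance of each term known, Chebyshev's inequality bounds the deviation of the sum (or sample mean).
Var(S) = n·Var(X_i) = 291·193 = 56163.
Chebyshev: Pr(|S − 291·81| ≥ 2340) ≤ Var(S)/2340² = 56163/5475600 = 0.0103.

0.010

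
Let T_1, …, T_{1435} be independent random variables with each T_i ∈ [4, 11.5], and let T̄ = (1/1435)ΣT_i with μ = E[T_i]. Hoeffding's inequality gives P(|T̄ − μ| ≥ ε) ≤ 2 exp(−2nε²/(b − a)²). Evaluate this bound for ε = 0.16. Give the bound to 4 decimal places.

Exponent: 2nε²/(b − a)² = 2·1435·0.16² / 7.5² = 1.30617.
Bound = 2·exp(−1.30617) = 0.54171.

0.5417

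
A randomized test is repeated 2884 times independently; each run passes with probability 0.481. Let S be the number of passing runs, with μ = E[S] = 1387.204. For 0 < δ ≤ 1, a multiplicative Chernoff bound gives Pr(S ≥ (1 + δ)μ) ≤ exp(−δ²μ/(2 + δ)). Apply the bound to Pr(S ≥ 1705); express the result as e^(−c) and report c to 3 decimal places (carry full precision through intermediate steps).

Write 1705 = (1 + δ)μ, so δ = 1705/1387.204 − 1 = 0.229091…
Then the exponent is δ²μ/(2 + δ) = (1705 − μ)² / (μ·(2 + δ)) = 32.660943.

32.661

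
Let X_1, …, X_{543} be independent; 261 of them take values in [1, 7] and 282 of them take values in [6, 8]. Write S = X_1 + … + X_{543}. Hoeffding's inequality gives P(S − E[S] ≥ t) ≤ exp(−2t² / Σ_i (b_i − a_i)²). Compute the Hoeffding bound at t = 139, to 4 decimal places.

Σ(b_i − a_i)² = 261·6² + 282·2² = 10524.
Exponent = 2·139² / 10524 = 3.67180.
Bound = exp(−3.67180) = 0.02543.

0.0254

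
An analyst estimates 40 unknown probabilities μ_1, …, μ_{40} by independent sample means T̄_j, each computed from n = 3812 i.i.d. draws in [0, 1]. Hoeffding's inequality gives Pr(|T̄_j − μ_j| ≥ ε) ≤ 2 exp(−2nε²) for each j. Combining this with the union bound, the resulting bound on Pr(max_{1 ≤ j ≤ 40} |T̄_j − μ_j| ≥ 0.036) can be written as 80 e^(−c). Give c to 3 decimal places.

Union bound over the 40 events: Pr(max_{1 ≤ j ≤ 40} |T̄_j − μ_j| ≥ 0.036) ≤ 40·2·exp(−2nε²) = 80 exp(−2·3812·0.036²).
So c = 2·3812·0.036² = 9.8807.

9.881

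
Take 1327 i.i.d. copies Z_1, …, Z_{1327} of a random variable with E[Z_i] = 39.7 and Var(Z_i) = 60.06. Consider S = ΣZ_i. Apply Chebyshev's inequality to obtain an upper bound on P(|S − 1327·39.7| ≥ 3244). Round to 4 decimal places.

Var(S) = n·Var(Z_i) = 1327·60.06 = 79699.62.
Chebyshev: P(|S − 1327·39.7| ≥ 3244) ≤ Var(S)/3244² = 79699.62/10523536 = 0.0076.

0.0076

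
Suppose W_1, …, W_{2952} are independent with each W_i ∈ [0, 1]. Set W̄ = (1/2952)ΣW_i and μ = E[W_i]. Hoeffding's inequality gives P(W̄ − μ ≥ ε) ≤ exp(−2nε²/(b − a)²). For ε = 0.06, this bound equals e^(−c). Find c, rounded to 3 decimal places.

c = 2nε²/(b − a)² = 2·2952·0.06² / 1² = 21.2544.

21.254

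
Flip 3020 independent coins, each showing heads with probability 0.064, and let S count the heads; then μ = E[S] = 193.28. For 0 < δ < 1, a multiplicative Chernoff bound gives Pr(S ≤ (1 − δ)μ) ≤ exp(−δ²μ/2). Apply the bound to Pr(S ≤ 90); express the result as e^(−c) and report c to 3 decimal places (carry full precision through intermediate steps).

Write 90 = (1 − δ)μ, so δ = 1 − 90/193.28 = 0.5343543…
Then the exponent is δ²μ/2 = (μ − 90)²/(2μ) = 27.594056.

27.594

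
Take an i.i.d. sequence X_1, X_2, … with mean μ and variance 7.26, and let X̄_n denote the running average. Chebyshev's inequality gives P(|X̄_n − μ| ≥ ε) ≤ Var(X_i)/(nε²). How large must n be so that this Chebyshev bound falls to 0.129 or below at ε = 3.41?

Require 7.26/(n·3.41²) ≤ 0.129, i.e. n ≥ 7.26/(0.129·3.41²) = 4.840.
The smallest integer n is 5.

5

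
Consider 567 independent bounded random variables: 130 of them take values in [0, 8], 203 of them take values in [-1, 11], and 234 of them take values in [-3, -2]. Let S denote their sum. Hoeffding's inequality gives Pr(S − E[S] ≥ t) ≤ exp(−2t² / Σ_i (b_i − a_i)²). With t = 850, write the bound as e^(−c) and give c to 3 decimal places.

Σ(b_i − a_i)² = 130·8² + 203·12² + 234·1² = 37786.
c = 2t² / 37786 = 2·850² / 37786 = 38.2417.

38.242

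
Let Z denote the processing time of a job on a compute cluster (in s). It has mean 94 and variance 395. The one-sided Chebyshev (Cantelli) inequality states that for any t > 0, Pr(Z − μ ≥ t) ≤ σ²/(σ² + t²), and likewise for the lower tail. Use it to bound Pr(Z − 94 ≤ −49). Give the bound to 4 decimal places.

0.1413

Here σ² = 395 and t = 49, so σ² + t² = 2796.
Cantelli's bound: 395/2796 = 0.1413.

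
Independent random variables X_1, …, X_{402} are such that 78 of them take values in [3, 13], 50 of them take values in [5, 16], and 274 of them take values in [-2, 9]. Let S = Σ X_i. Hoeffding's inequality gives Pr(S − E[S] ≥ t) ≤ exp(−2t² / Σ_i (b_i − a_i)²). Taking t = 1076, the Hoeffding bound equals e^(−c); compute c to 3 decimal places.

Σ(b_i − a_i)² = 78·10² + 50·11² + 274·11² = 47004.
c = 2t² / 47004 = 2·1076² / 47004 = 49.2629.

49.263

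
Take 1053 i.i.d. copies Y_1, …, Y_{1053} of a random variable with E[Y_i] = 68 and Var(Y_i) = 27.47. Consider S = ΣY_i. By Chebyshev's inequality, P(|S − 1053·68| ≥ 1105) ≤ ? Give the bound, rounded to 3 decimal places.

0.024

Var(S) = n·Var(Y_i) = 1053·27.47 = 28925.91.
Chebyshev: P(|S − 1053·68| ≥ 1105) ≤ Var(S)/1105² = 28925.91/1221025 = 0.0237.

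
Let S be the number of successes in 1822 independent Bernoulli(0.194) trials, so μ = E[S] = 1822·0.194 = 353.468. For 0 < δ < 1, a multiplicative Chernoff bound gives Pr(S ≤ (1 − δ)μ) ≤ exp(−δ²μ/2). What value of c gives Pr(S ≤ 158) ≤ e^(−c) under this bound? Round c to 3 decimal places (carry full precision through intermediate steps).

Write 158 = (1 − δ)μ, so δ = 1 − 158/353.468 = 0.5530006…
Then the exponent is δ²μ/2 = (μ − 158)²/(2μ) = 54.046956.

54.047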